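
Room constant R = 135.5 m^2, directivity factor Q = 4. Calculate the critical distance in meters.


Given values:
  R = 135.5 m^2, Q = 4
Formula: d_c = 0.141 * sqrt(Q * R)
Compute Q * R = 4 * 135.5 = 542.0
Compute sqrt(542.0) = 23.2809
d_c = 0.141 * 23.2809 = 3.283

3.283 m


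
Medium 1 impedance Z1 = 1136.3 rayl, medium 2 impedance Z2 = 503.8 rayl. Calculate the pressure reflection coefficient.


Given values:
  Z1 = 1136.3 rayl, Z2 = 503.8 rayl
Formula: R = (Z2 - Z1) / (Z2 + Z1)
Numerator: Z2 - Z1 = 503.8 - 1136.3 = -632.5
Denominator: Z2 + Z1 = 503.8 + 1136.3 = 1640.1
R = -632.5 / 1640.1 = -0.3856

-0.3856


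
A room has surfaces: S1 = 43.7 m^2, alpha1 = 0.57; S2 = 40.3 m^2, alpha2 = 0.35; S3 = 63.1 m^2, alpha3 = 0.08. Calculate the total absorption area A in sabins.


Given surfaces:
  Surface 1: 43.7 * 0.57 = 24.909
  Surface 2: 40.3 * 0.35 = 14.105
  Surface 3: 63.1 * 0.08 = 5.048
Formula: A = sum(Si * alpha_i)
A = 24.909 + 14.105 + 5.048
A = 44.06

44.06 sabins


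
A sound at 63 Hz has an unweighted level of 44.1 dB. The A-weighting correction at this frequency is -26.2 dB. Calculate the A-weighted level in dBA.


Given values:
  SPL = 44.1 dB
  A-weighting at 63 Hz = -26.2 dB
Formula: L_A = SPL + A_weight
L_A = 44.1 + (-26.2)
L_A = 17.9

17.9 dBA


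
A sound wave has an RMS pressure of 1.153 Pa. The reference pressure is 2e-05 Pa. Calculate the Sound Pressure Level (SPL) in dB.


Given values:
  p = 1.153 Pa
  p_ref = 2e-05 Pa
Formula: SPL = 20 * log10(p / p_ref)
Compute ratio: p / p_ref = 1.153 / 2e-05 = 57650
Compute log10: log10(57650) = 4.760799
Multiply: SPL = 20 * 4.760799 = 95.22

95.22 dB


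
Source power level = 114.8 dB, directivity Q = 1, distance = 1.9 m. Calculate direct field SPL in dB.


Given values:
  Lw = 114.8 dB, Q = 1, r = 1.9 m
Formula: SPL = Lw + 10 * log10(Q / (4 * pi * r^2))
Compute 4 * pi * r^2 = 4 * pi * 1.9^2 = 45.3646
Compute Q / denom = 1 / 45.3646 = 0.02204362
Compute 10 * log10(0.02204362) = -16.5672
SPL = 114.8 + (-16.5672) = 98.23

98.23 dB


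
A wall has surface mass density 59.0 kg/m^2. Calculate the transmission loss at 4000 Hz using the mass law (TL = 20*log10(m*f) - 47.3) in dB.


Given values:
  m = 59.0 kg/m^2, f = 4000 Hz
Formula: TL = 20 * log10(m * f) - 47.3
Compute m * f = 59.0 * 4000 = 236000.0
Compute log10(236000.0) = 5.372912
Compute 20 * 5.372912 = 107.4582
TL = 107.4582 - 47.3 = 60.16

60.16 dB


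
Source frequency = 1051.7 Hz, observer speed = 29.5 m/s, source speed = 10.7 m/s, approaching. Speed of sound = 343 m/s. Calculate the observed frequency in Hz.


Given values:
  f_s = 1051.7 Hz, v_o = 29.5 m/s, v_s = 10.7 m/s
  Direction: approaching
Formula: f_o = f_s * (c + v_o) / (c - v_s)
Numerator: c + v_o = 343 + 29.5 = 372.5
Denominator: c - v_s = 343 - 10.7 = 332.3
f_o = 1051.7 * 372.5 / 332.3 = 1178.93

1178.93 Hz


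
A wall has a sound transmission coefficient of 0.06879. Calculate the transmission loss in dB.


Given values:
  tau = 0.06879
Formula: TL = 10 * log10(1 / tau)
Compute 1 / tau = 1 / 0.06879 = 14.537
Compute log10(14.537) = 1.162475
TL = 10 * 1.162475 = 11.62

11.62 dB


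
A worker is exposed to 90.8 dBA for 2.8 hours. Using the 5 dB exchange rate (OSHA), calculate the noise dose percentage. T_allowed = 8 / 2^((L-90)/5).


Given values:
  L = 90.8 dBA, T = 2.8 hours
Formula: T_allowed = 8 / 2^((L - 90) / 5)
Compute exponent: (90.8 - 90) / 5 = 0.16
Compute 2^(0.16) = 1.117287
T_allowed = 8 / 1.117287 = 7.160201 hours
Dose = (T / T_allowed) * 100
Dose = (2.8 / 7.160201) * 100 = 39.11

39.11 %


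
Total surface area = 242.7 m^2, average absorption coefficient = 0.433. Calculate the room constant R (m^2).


Given values:
  S = 242.7 m^2, alpha = 0.433
Formula: R = S * alpha / (1 - alpha)
Numerator: 242.7 * 0.433 = 105.0891
Denominator: 1 - 0.433 = 0.567
R = 105.0891 / 0.567 = 185.34

185.34 m^2


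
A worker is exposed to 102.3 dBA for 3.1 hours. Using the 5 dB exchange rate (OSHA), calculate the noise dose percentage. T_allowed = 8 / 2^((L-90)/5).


Given values:
  L = 102.3 dBA, T = 3.1 hours
Formula: T_allowed = 8 / 2^((L - 90) / 5)
Compute exponent: (102.3 - 90) / 5 = 2.46
Compute 2^(2.46) = 5.502167
T_allowed = 8 / 5.502167 = 1.453973 hours
Dose = (T / T_allowed) * 100
Dose = (3.1 / 1.453973) * 100 = 213.21

213.21 %


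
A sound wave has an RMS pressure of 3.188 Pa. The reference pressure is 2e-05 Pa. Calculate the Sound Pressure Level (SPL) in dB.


Given values:
  p = 3.188 Pa
  p_ref = 2e-05 Pa
Formula: SPL = 20 * log10(p / p_ref)
Compute ratio: p / p_ref = 3.188 / 2e-05 = 159400
Compute log10: log10(159400) = 5.202488
Multiply: SPL = 20 * 5.202488 = 104.05

104.05 dB


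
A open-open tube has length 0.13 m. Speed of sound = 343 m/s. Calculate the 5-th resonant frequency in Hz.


Given values:
  Tube type: open-open, L = 0.13 m, c = 343 m/s, n = 5
Formula: f_n = n * c / (2 * L)
Compute 2 * L = 2 * 0.13 = 0.26
f = 5 * 343 / 0.26
f = 6596.15

6596.15 Hz


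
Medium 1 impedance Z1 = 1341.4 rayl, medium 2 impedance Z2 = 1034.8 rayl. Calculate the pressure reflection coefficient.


Given values:
  Z1 = 1341.4 rayl, Z2 = 1034.8 rayl
Formula: R = (Z2 - Z1) / (Z2 + Z1)
Numerator: Z2 - Z1 = 1034.8 - 1341.4 = -306.6
Denominator: Z2 + Z1 = 1034.8 + 1341.4 = 2376.2
R = -306.6 / 2376.2 = -0.129

-0.129


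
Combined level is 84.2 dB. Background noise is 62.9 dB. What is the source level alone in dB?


Given values:
  L_total = 84.2 dB, L_bg = 62.9 dB
Formula: L_source = 10 * log10(10^(L_total/10) - 10^(L_bg/10))
Convert to linear:
  10^(84.2/10) = 263026799.1895
  10^(62.9/10) = 1949844.5998
Difference: 263026799.1895 - 1949844.5998 = 261076954.5897
L_source = 10 * log10(261076954.5897) = 84.17

84.17 dB


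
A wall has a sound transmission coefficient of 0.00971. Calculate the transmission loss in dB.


Given values:
  tau = 0.00971
Formula: TL = 10 * log10(1 / tau)
Compute 1 / tau = 1 / 0.00971 = 102.9866
Compute log10(102.9866) = 2.012781
TL = 10 * 2.012781 = 20.13

20.13 dB


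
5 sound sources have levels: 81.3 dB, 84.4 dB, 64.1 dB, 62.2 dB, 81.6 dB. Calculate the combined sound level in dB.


Formula: L_total = 10 * log10( sum(10^(Li/10)) )
  Source 1: 10^(81.3/10) = 134896288.2592
  Source 2: 10^(84.4/10) = 275422870.3338
  Source 3: 10^(64.1/10) = 2570395.7828
  Source 4: 10^(62.2/10) = 1659586.9074
  Source 5: 10^(81.6/10) = 144543977.0746
Sum of linear values = 559093118.3578
L_total = 10 * log10(559093118.3578) = 87.47

87.47 dB


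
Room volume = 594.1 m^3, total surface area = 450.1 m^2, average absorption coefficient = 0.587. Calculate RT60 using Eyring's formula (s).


Given values:
  V = 594.1 m^3, S = 450.1 m^2, alpha = 0.587
Formula: RT60 = 0.161 * V / (-S * ln(1 - alpha))
Compute ln(1 - 0.587) = ln(0.413) = -0.884308
Denominator: -450.1 * -0.884308 = 398.027
Numerator: 0.161 * 594.1 = 95.6501
RT60 = 95.6501 / 398.027 = 0.24

0.24 s


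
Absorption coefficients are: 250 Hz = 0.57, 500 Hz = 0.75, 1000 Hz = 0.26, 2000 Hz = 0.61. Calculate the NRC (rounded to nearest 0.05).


Given values:
  a_250 = 0.57, a_500 = 0.75
  a_1000 = 0.26, a_2000 = 0.61
Formula: NRC = (a250 + a500 + a1000 + a2000) / 4
Sum = 0.57 + 0.75 + 0.26 + 0.61 = 2.19
NRC = 2.19 / 4 = 0.5475
Rounded to nearest 0.05: 0.55

0.55


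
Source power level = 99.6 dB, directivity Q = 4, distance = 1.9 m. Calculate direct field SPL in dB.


Given values:
  Lw = 99.6 dB, Q = 4, r = 1.9 m
Formula: SPL = Lw + 10 * log10(Q / (4 * pi * r^2))
Compute 4 * pi * r^2 = 4 * pi * 1.9^2 = 45.3646
Compute Q / denom = 4 / 45.3646 = 0.08817448
Compute 10 * log10(0.08817448) = -10.5466
SPL = 99.6 + (-10.5466) = 89.05

89.05 dB


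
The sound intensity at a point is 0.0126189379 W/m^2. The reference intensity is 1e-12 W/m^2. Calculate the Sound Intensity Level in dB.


Given values:
  I = 0.0126189379 W/m^2
  I_ref = 1e-12 W/m^2
Formula: SIL = 10 * log10(I / I_ref)
Compute ratio: I / I_ref = 12618937900
Compute log10: log10(12618937900) = 10.101023
Multiply: SIL = 10 * 10.101023 = 101.01

101.01 dB


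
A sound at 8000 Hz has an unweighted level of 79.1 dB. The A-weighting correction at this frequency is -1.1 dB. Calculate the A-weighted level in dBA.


Given values:
  SPL = 79.1 dB
  A-weighting at 8000 Hz = -1.1 dB
Formula: L_A = SPL + A_weight
L_A = 79.1 + (-1.1)
L_A = 78.0

78.0 dBA


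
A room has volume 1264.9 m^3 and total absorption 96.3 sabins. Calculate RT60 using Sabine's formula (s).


Given values:
  V = 1264.9 m^3
  A = 96.3 sabins
Formula: RT60 = 0.161 * V / A
Numerator: 0.161 * 1264.9 = 203.6489
RT60 = 203.6489 / 96.3 = 2.115

2.115 s


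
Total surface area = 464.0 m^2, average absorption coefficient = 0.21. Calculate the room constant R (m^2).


Given values:
  S = 464.0 m^2, alpha = 0.21
Formula: R = S * alpha / (1 - alpha)
Numerator: 464.0 * 0.21 = 97.44
Denominator: 1 - 0.21 = 0.79
R = 97.44 / 0.79 = 123.34

123.34 m^2


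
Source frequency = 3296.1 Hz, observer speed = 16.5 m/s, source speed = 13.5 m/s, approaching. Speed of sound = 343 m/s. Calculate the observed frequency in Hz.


Given values:
  f_s = 3296.1 Hz, v_o = 16.5 m/s, v_s = 13.5 m/s
  Direction: approaching
Formula: f_o = f_s * (c + v_o) / (c - v_s)
Numerator: c + v_o = 343 + 16.5 = 359.5
Denominator: c - v_s = 343 - 13.5 = 329.5
f_o = 3296.1 * 359.5 / 329.5 = 3596.2

3596.2 Hz


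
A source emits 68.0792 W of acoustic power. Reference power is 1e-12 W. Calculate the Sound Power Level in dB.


Given values:
  W = 68.0792 W
  W_ref = 1e-12 W
Formula: SWL = 10 * log10(W / W_ref)
Compute ratio: W / W_ref = 68079200000000
Compute log10: log10(68079200000000) = 13.833014
Multiply: SWL = 10 * 13.833014 = 138.33

138.33 dB


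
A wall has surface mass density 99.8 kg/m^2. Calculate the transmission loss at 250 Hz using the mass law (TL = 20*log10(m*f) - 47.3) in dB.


Given values:
  m = 99.8 kg/m^2, f = 250 Hz
Formula: TL = 20 * log10(m * f) - 47.3
Compute m * f = 99.8 * 250 = 24950.0
Compute log10(24950.0) = 4.397071
Compute 20 * 4.397071 = 87.9414
TL = 87.9414 - 47.3 = 40.64

40.64 dB


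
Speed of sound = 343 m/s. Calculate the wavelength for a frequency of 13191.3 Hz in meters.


Given values:
  c = 343 m/s, f = 13191.3 Hz
Formula: lambda = c / f
lambda = 343 / 13191.3
lambda = 0.026

0.026 m


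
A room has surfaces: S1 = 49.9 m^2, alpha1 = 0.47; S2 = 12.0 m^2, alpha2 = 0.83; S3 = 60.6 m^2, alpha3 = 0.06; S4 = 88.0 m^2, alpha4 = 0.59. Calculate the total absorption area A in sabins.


Given surfaces:
  Surface 1: 49.9 * 0.47 = 23.453
  Surface 2: 12.0 * 0.83 = 9.96
  Surface 3: 60.6 * 0.06 = 3.636
  Surface 4: 88.0 * 0.59 = 51.92
Formula: A = sum(Si * alpha_i)
A = 23.453 + 9.96 + 3.636 + 51.92
A = 88.97

88.97 sabins


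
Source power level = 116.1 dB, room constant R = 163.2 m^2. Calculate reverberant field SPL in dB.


Given values:
  Lw = 116.1 dB, R = 163.2 m^2
Formula: SPL = Lw + 10 * log10(4 / R)
Compute 4 / R = 4 / 163.2 = 0.02451
Compute 10 * log10(0.02451) = -16.1066
SPL = 116.1 + (-16.1066) = 99.99

99.99 dB


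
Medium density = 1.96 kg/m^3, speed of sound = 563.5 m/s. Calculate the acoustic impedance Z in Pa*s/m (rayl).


Given values:
  rho = 1.96 kg/m^3
  c = 563.5 m/s
Formula: Z = rho * c
Z = 1.96 * 563.5
Z = 1104.46

1104.46 rayl


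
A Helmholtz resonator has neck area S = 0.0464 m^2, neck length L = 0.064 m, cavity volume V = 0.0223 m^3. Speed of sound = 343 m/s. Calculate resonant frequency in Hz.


Given values:
  S = 0.0464 m^2, L = 0.064 m, V = 0.0223 m^3, c = 343 m/s
Formula: f = (c / (2*pi)) * sqrt(S / (V * L))
Compute V * L = 0.0223 * 0.064 = 0.0014272
Compute S / (V * L) = 0.0464 / 0.0014272 = 32.5112
Compute sqrt(32.5112) = 5.701859
Compute c / (2*pi) = 343 / 6.283185 = 54.590148
f = 54.590148 * 5.701859 = 311.27

311.27 Hz


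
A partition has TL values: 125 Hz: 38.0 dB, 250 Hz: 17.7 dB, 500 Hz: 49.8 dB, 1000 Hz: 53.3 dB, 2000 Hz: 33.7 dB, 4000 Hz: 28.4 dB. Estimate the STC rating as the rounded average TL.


Given TL values at each frequency:
  125 Hz: 38.0 dB
  250 Hz: 17.7 dB
  500 Hz: 49.8 dB
  1000 Hz: 53.3 dB
  2000 Hz: 33.7 dB
  4000 Hz: 28.4 dB
Formula: STC ~ round(average of TL values)
Sum = 38.0 + 17.7 + 49.8 + 53.3 + 33.7 + 28.4 = 220.9
Average = 220.9 / 6 = 36.82
Rounded: 37

37


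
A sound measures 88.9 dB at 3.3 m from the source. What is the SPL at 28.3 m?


Given values:
  SPL1 = 88.9 dB, r1 = 3.3 m, r2 = 28.3 m
Formula: SPL2 = SPL1 - 20 * log10(r2 / r1)
Compute ratio: r2 / r1 = 28.3 / 3.3 = 8.5758
Compute log10: log10(8.5758) = 0.933275
Compute drop: 20 * 0.933275 = 18.6655
SPL2 = 88.9 - 18.6655 = 70.23

70.23 dB


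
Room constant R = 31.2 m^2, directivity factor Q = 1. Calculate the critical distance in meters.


Given values:
  R = 31.2 m^2, Q = 1
Formula: d_c = 0.141 * sqrt(Q * R)
Compute Q * R = 1 * 31.2 = 31.2
Compute sqrt(31.2) = 5.5857
d_c = 0.141 * 5.5857 = 0.788

0.788 m


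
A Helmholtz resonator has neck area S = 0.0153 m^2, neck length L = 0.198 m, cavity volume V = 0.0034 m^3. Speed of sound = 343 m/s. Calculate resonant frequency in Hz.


Given values:
  S = 0.0153 m^2, L = 0.198 m, V = 0.0034 m^3, c = 343 m/s
Formula: f = (c / (2*pi)) * sqrt(S / (V * L))
Compute V * L = 0.0034 * 0.198 = 0.0006732
Compute S / (V * L) = 0.0153 / 0.0006732 = 22.7273
Compute sqrt(22.7273) = 4.767316
Compute c / (2*pi) = 343 / 6.283185 = 54.590148
f = 54.590148 * 4.767316 = 260.25

260.25 Hz


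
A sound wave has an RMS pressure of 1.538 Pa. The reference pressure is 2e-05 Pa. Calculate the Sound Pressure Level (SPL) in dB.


Given values:
  p = 1.538 Pa
  p_ref = 2e-05 Pa
Formula: SPL = 20 * log10(p / p_ref)
Compute ratio: p / p_ref = 1.538 / 2e-05 = 76900
Compute log10: log10(76900) = 4.885926
Multiply: SPL = 20 * 4.885926 = 97.72

97.72 dB


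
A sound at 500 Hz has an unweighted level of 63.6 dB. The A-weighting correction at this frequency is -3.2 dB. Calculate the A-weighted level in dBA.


Given values:
  SPL = 63.6 dB
  A-weighting at 500 Hz = -3.2 dB
Formula: L_A = SPL + A_weight
L_A = 63.6 + (-3.2)
L_A = 60.4

60.4 dBA


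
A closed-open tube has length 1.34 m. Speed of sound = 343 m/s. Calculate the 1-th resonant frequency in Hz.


Given values:
  Tube type: closed-open, L = 1.34 m, c = 343 m/s, n = 1
Formula: f_n = (2n - 1) * c / (4 * L)
Compute 2n - 1 = 2*1 - 1 = 1
Compute 4 * L = 4 * 1.34 = 5.36
f = 1 * 343 / 5.36
f = 63.99

63.99 Hz


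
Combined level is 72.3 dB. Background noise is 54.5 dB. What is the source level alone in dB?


Given values:
  L_total = 72.3 dB, L_bg = 54.5 dB
Formula: L_source = 10 * log10(10^(L_total/10) - 10^(L_bg/10))
Convert to linear:
  10^(72.3/10) = 16982436.5246
  10^(54.5/10) = 281838.2931
Difference: 16982436.5246 - 281838.2931 = 16700598.2315
L_source = 10 * log10(16700598.2315) = 72.23

72.23 dB


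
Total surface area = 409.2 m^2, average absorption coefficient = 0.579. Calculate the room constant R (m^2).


Given values:
  S = 409.2 m^2, alpha = 0.579
Formula: R = S * alpha / (1 - alpha)
Numerator: 409.2 * 0.579 = 236.9268
Denominator: 1 - 0.579 = 0.421
R = 236.9268 / 0.421 = 562.77

562.77 m^2


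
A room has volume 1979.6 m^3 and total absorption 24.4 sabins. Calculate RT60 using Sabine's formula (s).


Given values:
  V = 1979.6 m^3
  A = 24.4 sabins
Formula: RT60 = 0.161 * V / A
Numerator: 0.161 * 1979.6 = 318.7156
RT60 = 318.7156 / 24.4 = 13.062

13.062 s


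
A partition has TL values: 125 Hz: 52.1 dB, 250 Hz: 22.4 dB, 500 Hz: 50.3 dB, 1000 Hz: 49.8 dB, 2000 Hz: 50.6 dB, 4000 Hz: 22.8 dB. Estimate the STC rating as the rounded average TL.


Given TL values at each frequency:
  125 Hz: 52.1 dB
  250 Hz: 22.4 dB
  500 Hz: 50.3 dB
  1000 Hz: 49.8 dB
  2000 Hz: 50.6 dB
  4000 Hz: 22.8 dB
Formula: STC ~ round(average of TL values)
Sum = 52.1 + 22.4 + 50.3 + 49.8 + 50.6 + 22.8 = 248.0
Average = 248.0 / 6 = 41.33
Rounded: 41

41


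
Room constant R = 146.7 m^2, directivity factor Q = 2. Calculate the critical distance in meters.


Given values:
  R = 146.7 m^2, Q = 2
Formula: d_c = 0.141 * sqrt(Q * R)
Compute Q * R = 2 * 146.7 = 293.4
Compute sqrt(293.4) = 17.1289
d_c = 0.141 * 17.1289 = 2.415

2.415 m


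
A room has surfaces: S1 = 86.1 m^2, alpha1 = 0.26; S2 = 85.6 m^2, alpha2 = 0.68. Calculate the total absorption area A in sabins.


Given surfaces:
  Surface 1: 86.1 * 0.26 = 22.386
  Surface 2: 85.6 * 0.68 = 58.208
Formula: A = sum(Si * alpha_i)
A = 22.386 + 58.208
A = 80.59

80.59 sabins


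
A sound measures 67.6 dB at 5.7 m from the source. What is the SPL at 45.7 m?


Given values:
  SPL1 = 67.6 dB, r1 = 5.7 m, r2 = 45.7 m
Formula: SPL2 = SPL1 - 20 * log10(r2 / r1)
Compute ratio: r2 / r1 = 45.7 / 5.7 = 8.0175
Compute log10: log10(8.0175) = 0.904039
Compute drop: 20 * 0.904039 = 18.0808
SPL2 = 67.6 - 18.0808 = 49.52

49.52 dB


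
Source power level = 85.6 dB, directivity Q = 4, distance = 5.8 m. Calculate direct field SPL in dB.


Given values:
  Lw = 85.6 dB, Q = 4, r = 5.8 m
Formula: SPL = Lw + 10 * log10(Q / (4 * pi * r^2))
Compute 4 * pi * r^2 = 4 * pi * 5.8^2 = 422.7327
Compute Q / denom = 4 / 422.7327 = 0.00946224
Compute 10 * log10(0.00946224) = -20.2401
SPL = 85.6 + (-20.2401) = 65.36

65.36 dB


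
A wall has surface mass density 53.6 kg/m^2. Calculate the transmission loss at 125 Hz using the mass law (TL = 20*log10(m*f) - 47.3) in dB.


Given values:
  m = 53.6 kg/m^2, f = 125 Hz
Formula: TL = 20 * log10(m * f) - 47.3
Compute m * f = 53.6 * 125 = 6700.0
Compute log10(6700.0) = 3.826075
Compute 20 * 3.826075 = 76.5215
TL = 76.5215 - 47.3 = 29.22

29.22 dB


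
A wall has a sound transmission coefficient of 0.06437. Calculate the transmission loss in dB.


Given values:
  tau = 0.06437
Formula: TL = 10 * log10(1 / tau)
Compute 1 / tau = 1 / 0.06437 = 15.5352
Compute log10(15.5352) = 1.191317
TL = 10 * 1.191317 = 11.91

11.91 dB


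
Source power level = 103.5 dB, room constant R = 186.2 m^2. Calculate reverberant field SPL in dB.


Given values:
  Lw = 103.5 dB, R = 186.2 m^2
Formula: SPL = Lw + 10 * log10(4 / R)
Compute 4 / R = 4 / 186.2 = 0.021482
Compute 10 * log10(0.021482) = -16.6793
SPL = 103.5 + (-16.6793) = 86.82

86.82 dB


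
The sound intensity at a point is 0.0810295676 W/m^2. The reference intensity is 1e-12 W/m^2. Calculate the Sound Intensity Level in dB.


Given values:
  I = 0.0810295676 W/m^2
  I_ref = 1e-12 W/m^2
Formula: SIL = 10 * log10(I / I_ref)
Compute ratio: I / I_ref = 81029567600
Compute log10: log10(81029567600) = 10.908644
Multiply: SIL = 10 * 10.908644 = 109.09

109.09 dB


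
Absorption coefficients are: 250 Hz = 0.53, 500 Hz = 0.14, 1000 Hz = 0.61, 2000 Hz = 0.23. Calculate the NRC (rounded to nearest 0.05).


Given values:
  a_250 = 0.53, a_500 = 0.14
  a_1000 = 0.61, a_2000 = 0.23
Formula: NRC = (a250 + a500 + a1000 + a2000) / 4
Sum = 0.53 + 0.14 + 0.61 + 0.23 = 1.51
NRC = 1.51 / 4 = 0.3775
Rounded to nearest 0.05: 0.4

0.4


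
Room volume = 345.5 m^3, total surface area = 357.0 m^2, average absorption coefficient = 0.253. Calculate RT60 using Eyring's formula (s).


Given values:
  V = 345.5 m^3, S = 357.0 m^2, alpha = 0.253
Formula: RT60 = 0.161 * V / (-S * ln(1 - alpha))
Compute ln(1 - 0.253) = ln(0.747) = -0.29169
Denominator: -357.0 * -0.29169 = 104.1333
Numerator: 0.161 * 345.5 = 55.6255
RT60 = 55.6255 / 104.1333 = 0.534

0.534 s


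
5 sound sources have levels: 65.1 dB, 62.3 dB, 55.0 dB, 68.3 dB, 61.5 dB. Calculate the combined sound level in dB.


Formula: L_total = 10 * log10( sum(10^(Li/10)) )
  Source 1: 10^(65.1/10) = 3235936.5693
  Source 2: 10^(62.3/10) = 1698243.6525
  Source 3: 10^(55.0/10) = 316227.766
  Source 4: 10^(68.3/10) = 6760829.7539
  Source 5: 10^(61.5/10) = 1412537.5446
Sum of linear values = 13423775.2863
L_total = 10 * log10(13423775.2863) = 71.28

71.28 dB


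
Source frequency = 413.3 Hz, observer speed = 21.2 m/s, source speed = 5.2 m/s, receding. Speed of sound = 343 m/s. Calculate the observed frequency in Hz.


Given values:
  f_s = 413.3 Hz, v_o = 21.2 m/s, v_s = 5.2 m/s
  Direction: receding
Formula: f_o = f_s * (c - v_o) / (c + v_s)
Numerator: c - v_o = 343 - 21.2 = 321.8
Denominator: c + v_s = 343 + 5.2 = 348.2
f_o = 413.3 * 321.8 / 348.2 = 381.96

381.96 Hz


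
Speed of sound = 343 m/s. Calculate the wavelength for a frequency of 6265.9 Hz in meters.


Given values:
  c = 343 m/s, f = 6265.9 Hz
Formula: lambda = c / f
lambda = 343 / 6265.9
lambda = 0.0547

0.0547 m


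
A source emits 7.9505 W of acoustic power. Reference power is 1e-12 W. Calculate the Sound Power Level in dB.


Given values:
  W = 7.9505 W
  W_ref = 1e-12 W
Formula: SWL = 10 * log10(W / W_ref)
Compute ratio: W / W_ref = 7950500000000
Compute log10: log10(7950500000000) = 12.900394
Multiply: SWL = 10 * 12.900394 = 129.0

129.0 dB


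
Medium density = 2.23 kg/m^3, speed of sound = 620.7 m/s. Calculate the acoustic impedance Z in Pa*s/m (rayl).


Given values:
  rho = 2.23 kg/m^3
  c = 620.7 m/s
Formula: Z = rho * c
Z = 2.23 * 620.7
Z = 1384.16

1384.16 rayl


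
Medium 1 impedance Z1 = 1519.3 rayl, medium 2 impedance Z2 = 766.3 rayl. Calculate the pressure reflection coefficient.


Given values:
  Z1 = 1519.3 rayl, Z2 = 766.3 rayl
Formula: R = (Z2 - Z1) / (Z2 + Z1)
Numerator: Z2 - Z1 = 766.3 - 1519.3 = -753.0
Denominator: Z2 + Z1 = 766.3 + 1519.3 = 2285.6
R = -753.0 / 2285.6 = -0.3295

-0.3295


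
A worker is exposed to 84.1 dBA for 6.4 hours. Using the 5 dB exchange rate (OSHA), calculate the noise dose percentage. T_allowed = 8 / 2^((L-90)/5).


Given values:
  L = 84.1 dBA, T = 6.4 hours
Formula: T_allowed = 8 / 2^((L - 90) / 5)
Compute exponent: (84.1 - 90) / 5 = -1.18
Compute 2^(-1.18) = 0.441351
T_allowed = 8 / 0.441351 = 18.126163 hours
Dose = (T / T_allowed) * 100
Dose = (6.4 / 18.126163) * 100 = 35.31

35.31 %


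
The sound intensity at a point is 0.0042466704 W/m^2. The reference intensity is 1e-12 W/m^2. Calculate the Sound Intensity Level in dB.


Given values:
  I = 0.0042466704 W/m^2
  I_ref = 1e-12 W/m^2
Formula: SIL = 10 * log10(I / I_ref)
Compute ratio: I / I_ref = 4246670400
Compute log10: log10(4246670400) = 9.628049
Multiply: SIL = 10 * 9.628049 = 96.28

96.28 dB


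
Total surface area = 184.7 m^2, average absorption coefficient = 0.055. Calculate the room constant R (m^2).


Given values:
  S = 184.7 m^2, alpha = 0.055
Formula: R = S * alpha / (1 - alpha)
Numerator: 184.7 * 0.055 = 10.1585
Denominator: 1 - 0.055 = 0.945
R = 10.1585 / 0.945 = 10.75

10.75 m^2


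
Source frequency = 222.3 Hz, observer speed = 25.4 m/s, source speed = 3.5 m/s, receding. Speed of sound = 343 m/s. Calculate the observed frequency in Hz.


Given values:
  f_s = 222.3 Hz, v_o = 25.4 m/s, v_s = 3.5 m/s
  Direction: receding
Formula: f_o = f_s * (c - v_o) / (c + v_s)
Numerator: c - v_o = 343 - 25.4 = 317.6
Denominator: c + v_s = 343 + 3.5 = 346.5
f_o = 222.3 * 317.6 / 346.5 = 203.76

203.76 Hz


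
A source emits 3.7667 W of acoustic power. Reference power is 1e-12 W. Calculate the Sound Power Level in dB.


Given values:
  W = 3.7667 W
  W_ref = 1e-12 W
Formula: SWL = 10 * log10(W / W_ref)
Compute ratio: W / W_ref = 3766700000000
Compute log10: log10(3766700000000) = 12.575961
Multiply: SWL = 10 * 12.575961 = 125.76

125.76 dB


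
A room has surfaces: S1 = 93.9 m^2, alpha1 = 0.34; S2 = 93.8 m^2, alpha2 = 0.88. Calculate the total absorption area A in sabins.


Given surfaces:
  Surface 1: 93.9 * 0.34 = 31.926
  Surface 2: 93.8 * 0.88 = 82.544
Formula: A = sum(Si * alpha_i)
A = 31.926 + 82.544
A = 114.47

114.47 sabins


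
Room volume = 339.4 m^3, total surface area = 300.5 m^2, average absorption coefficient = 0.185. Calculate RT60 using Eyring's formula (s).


Given values:
  V = 339.4 m^3, S = 300.5 m^2, alpha = 0.185
Formula: RT60 = 0.161 * V / (-S * ln(1 - alpha))
Compute ln(1 - 0.185) = ln(0.815) = -0.204567
Denominator: -300.5 * -0.204567 = 61.4724
Numerator: 0.161 * 339.4 = 54.6434
RT60 = 54.6434 / 61.4724 = 0.889

0.889 s


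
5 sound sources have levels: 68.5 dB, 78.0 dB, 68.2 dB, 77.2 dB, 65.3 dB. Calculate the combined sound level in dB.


Formula: L_total = 10 * log10( sum(10^(Li/10)) )
  Source 1: 10^(68.5/10) = 7079457.8438
  Source 2: 10^(78.0/10) = 63095734.448
  Source 3: 10^(68.2/10) = 6606934.4801
  Source 4: 10^(77.2/10) = 52480746.025
  Source 5: 10^(65.3/10) = 3388441.5614
Sum of linear values = 132651314.3583
L_total = 10 * log10(132651314.3583) = 81.23

81.23 dB


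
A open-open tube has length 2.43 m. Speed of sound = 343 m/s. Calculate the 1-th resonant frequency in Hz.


Given values:
  Tube type: open-open, L = 2.43 m, c = 343 m/s, n = 1
Formula: f_n = n * c / (2 * L)
Compute 2 * L = 2 * 2.43 = 4.86
f = 1 * 343 / 4.86
f = 70.58

70.58 Hz


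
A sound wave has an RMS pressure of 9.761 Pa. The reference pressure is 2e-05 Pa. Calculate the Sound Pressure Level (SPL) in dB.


Given values:
  p = 9.761 Pa
  p_ref = 2e-05 Pa
Formula: SPL = 20 * log10(p / p_ref)
Compute ratio: p / p_ref = 9.761 / 2e-05 = 488050
Compute log10: log10(488050) = 5.688464
Multiply: SPL = 20 * 5.688464 = 113.77

113.77 dB


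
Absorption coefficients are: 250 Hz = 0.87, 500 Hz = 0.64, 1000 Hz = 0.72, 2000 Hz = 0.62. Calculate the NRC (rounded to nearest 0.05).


Given values:
  a_250 = 0.87, a_500 = 0.64
  a_1000 = 0.72, a_2000 = 0.62
Formula: NRC = (a250 + a500 + a1000 + a2000) / 4
Sum = 0.87 + 0.64 + 0.72 + 0.62 = 2.85
NRC = 2.85 / 4 = 0.7125
Rounded to nearest 0.05: 0.7

0.7


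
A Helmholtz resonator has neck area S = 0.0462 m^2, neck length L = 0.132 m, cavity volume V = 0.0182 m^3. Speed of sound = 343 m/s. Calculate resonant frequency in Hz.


Given values:
  S = 0.0462 m^2, L = 0.132 m, V = 0.0182 m^3, c = 343 m/s
Formula: f = (c / (2*pi)) * sqrt(S / (V * L))
Compute V * L = 0.0182 * 0.132 = 0.0024024
Compute S / (V * L) = 0.0462 / 0.0024024 = 19.2308
Compute sqrt(19.2308) = 4.385294
Compute c / (2*pi) = 343 / 6.283185 = 54.590148
f = 54.590148 * 4.385294 = 239.39

239.39 Hz


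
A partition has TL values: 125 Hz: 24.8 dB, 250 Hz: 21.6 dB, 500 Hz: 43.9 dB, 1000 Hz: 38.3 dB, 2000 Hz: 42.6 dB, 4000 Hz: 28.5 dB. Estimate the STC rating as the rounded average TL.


Given TL values at each frequency:
  125 Hz: 24.8 dB
  250 Hz: 21.6 dB
  500 Hz: 43.9 dB
  1000 Hz: 38.3 dB
  2000 Hz: 42.6 dB
  4000 Hz: 28.5 dB
Formula: STC ~ round(average of TL values)
Sum = 24.8 + 21.6 + 43.9 + 38.3 + 42.6 + 28.5 = 199.7
Average = 199.7 / 6 = 33.28
Rounded: 33

33


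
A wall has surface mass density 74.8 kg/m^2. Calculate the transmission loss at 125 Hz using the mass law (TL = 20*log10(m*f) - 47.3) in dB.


Given values:
  m = 74.8 kg/m^2, f = 125 Hz
Formula: TL = 20 * log10(m * f) - 47.3
Compute m * f = 74.8 * 125 = 9350.0
Compute log10(9350.0) = 3.970812
Compute 20 * 3.970812 = 79.4162
TL = 79.4162 - 47.3 = 32.12

32.12 dB


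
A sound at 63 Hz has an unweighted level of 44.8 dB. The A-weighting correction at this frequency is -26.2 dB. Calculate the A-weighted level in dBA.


Given values:
  SPL = 44.8 dB
  A-weighting at 63 Hz = -26.2 dB
Formula: L_A = SPL + A_weight
L_A = 44.8 + (-26.2)
L_A = 18.6

18.6 dBA


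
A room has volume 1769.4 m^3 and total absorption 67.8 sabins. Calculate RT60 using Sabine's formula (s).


Given values:
  V = 1769.4 m^3
  A = 67.8 sabins
Formula: RT60 = 0.161 * V / A
Numerator: 0.161 * 1769.4 = 284.8734
RT60 = 284.8734 / 67.8 = 4.202

4.202 s


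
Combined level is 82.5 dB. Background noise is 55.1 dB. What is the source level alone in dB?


Given values:
  L_total = 82.5 dB, L_bg = 55.1 dB
Formula: L_source = 10 * log10(10^(L_total/10) - 10^(L_bg/10))
Convert to linear:
  10^(82.5/10) = 177827941.0039
  10^(55.1/10) = 323593.6569
Difference: 177827941.0039 - 323593.6569 = 177504347.347
L_source = 10 * log10(177504347.347) = 82.49

82.49 dB


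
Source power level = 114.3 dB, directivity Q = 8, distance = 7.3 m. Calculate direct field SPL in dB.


Given values:
  Lw = 114.3 dB, Q = 8, r = 7.3 m
Formula: SPL = Lw + 10 * log10(Q / (4 * pi * r^2))
Compute 4 * pi * r^2 = 4 * pi * 7.3^2 = 669.6619
Compute Q / denom = 8 / 669.6619 = 0.01194633
Compute 10 * log10(0.01194633) = -19.2277
SPL = 114.3 + (-19.2277) = 95.07

95.07 dB


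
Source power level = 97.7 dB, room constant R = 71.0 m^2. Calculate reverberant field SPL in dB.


Given values:
  Lw = 97.7 dB, R = 71.0 m^2
Formula: SPL = Lw + 10 * log10(4 / R)
Compute 4 / R = 4 / 71.0 = 0.056338
Compute 10 * log10(0.056338) = -12.492
SPL = 97.7 + (-12.492) = 85.21

85.21 dB


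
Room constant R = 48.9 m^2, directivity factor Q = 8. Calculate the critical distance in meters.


Given values:
  R = 48.9 m^2, Q = 8
Formula: d_c = 0.141 * sqrt(Q * R)
Compute Q * R = 8 * 48.9 = 391.2
Compute sqrt(391.2) = 19.7788
d_c = 0.141 * 19.7788 = 2.789

2.789 m


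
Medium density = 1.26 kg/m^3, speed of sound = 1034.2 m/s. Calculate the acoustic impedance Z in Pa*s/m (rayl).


Given values:
  rho = 1.26 kg/m^3
  c = 1034.2 m/s
Formula: Z = rho * c
Z = 1.26 * 1034.2
Z = 1303.09

1303.09 rayl


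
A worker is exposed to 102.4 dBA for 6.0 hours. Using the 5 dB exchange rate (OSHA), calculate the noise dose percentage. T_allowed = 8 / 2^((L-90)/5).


Given values:
  L = 102.4 dBA, T = 6.0 hours
Formula: T_allowed = 8 / 2^((L - 90) / 5)
Compute exponent: (102.4 - 90) / 5 = 2.48
Compute 2^(2.48) = 5.578975
T_allowed = 8 / 5.578975 = 1.433955 hours
Dose = (T / T_allowed) * 100
Dose = (6.0 / 1.433955) * 100 = 418.42

418.42 %


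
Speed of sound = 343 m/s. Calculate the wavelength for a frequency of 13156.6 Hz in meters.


Given values:
  c = 343 m/s, f = 13156.6 Hz
Formula: lambda = c / f
lambda = 343 / 13156.6
lambda = 0.0261

0.0261 m


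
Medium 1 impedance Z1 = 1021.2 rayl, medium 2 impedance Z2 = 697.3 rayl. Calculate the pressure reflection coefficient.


Given values:
  Z1 = 1021.2 rayl, Z2 = 697.3 rayl
Formula: R = (Z2 - Z1) / (Z2 + Z1)
Numerator: Z2 - Z1 = 697.3 - 1021.2 = -323.9
Denominator: Z2 + Z1 = 697.3 + 1021.2 = 1718.5
R = -323.9 / 1718.5 = -0.1885

-0.1885


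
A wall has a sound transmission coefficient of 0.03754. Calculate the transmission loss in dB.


Given values:
  tau = 0.03754
Formula: TL = 10 * log10(1 / tau)
Compute 1 / tau = 1 / 0.03754 = 26.6383
Compute log10(26.6383) = 1.425507
TL = 10 * 1.425507 = 14.26

14.26 dB


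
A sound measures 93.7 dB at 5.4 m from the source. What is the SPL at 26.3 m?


Given values:
  SPL1 = 93.7 dB, r1 = 5.4 m, r2 = 26.3 m
Formula: SPL2 = SPL1 - 20 * log10(r2 / r1)
Compute ratio: r2 / r1 = 26.3 / 5.4 = 4.8704
Compute log10: log10(4.8704) = 0.687565
Compute drop: 20 * 0.687565 = 13.7513
SPL2 = 93.7 - 13.7513 = 79.95

79.95 dB


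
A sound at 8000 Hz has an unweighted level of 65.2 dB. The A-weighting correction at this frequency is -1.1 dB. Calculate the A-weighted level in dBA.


Given values:
  SPL = 65.2 dB
  A-weighting at 8000 Hz = -1.1 dB
Formula: L_A = SPL + A_weight
L_A = 65.2 + (-1.1)
L_A = 64.1

64.1 dBA


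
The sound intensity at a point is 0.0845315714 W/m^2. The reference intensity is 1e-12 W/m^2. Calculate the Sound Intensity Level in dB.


Given values:
  I = 0.0845315714 W/m^2
  I_ref = 1e-12 W/m^2
Formula: SIL = 10 * log10(I / I_ref)
Compute ratio: I / I_ref = 84531571400
Compute log10: log10(84531571400) = 10.927019
Multiply: SIL = 10 * 10.927019 = 109.27

109.27 dB


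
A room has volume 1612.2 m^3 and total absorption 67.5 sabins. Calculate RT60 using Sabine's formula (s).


Given values:
  V = 1612.2 m^3
  A = 67.5 sabins
Formula: RT60 = 0.161 * V / A
Numerator: 0.161 * 1612.2 = 259.5642
RT60 = 259.5642 / 67.5 = 3.845

3.845 s


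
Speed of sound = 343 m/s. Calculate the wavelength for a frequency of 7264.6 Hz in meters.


Given values:
  c = 343 m/s, f = 7264.6 Hz
Formula: lambda = c / f
lambda = 343 / 7264.6
lambda = 0.0472

0.0472 m


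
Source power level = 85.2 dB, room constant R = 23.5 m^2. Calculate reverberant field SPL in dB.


Given values:
  Lw = 85.2 dB, R = 23.5 m^2
Formula: SPL = Lw + 10 * log10(4 / R)
Compute 4 / R = 4 / 23.5 = 0.170213
Compute 10 * log10(0.170213) = -7.6901
SPL = 85.2 + (-7.6901) = 77.51

77.51 dB


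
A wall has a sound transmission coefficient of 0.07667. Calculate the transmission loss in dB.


Given values:
  tau = 0.07667
Formula: TL = 10 * log10(1 / tau)
Compute 1 / tau = 1 / 0.07667 = 13.0429
Compute log10(13.0429) = 1.115374
TL = 10 * 1.115374 = 11.15

11.15 dB


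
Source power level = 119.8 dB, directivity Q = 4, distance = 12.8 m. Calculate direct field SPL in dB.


Given values:
  Lw = 119.8 dB, Q = 4, r = 12.8 m
Formula: SPL = Lw + 10 * log10(Q / (4 * pi * r^2))
Compute 4 * pi * r^2 = 4 * pi * 12.8^2 = 2058.8742
Compute Q / denom = 4 / 2058.8742 = 0.00194281
Compute 10 * log10(0.00194281) = -27.1157
SPL = 119.8 + (-27.1157) = 92.68

92.68 dB


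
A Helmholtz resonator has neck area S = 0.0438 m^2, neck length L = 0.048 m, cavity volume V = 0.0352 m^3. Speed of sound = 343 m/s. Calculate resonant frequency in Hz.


Given values:
  S = 0.0438 m^2, L = 0.048 m, V = 0.0352 m^3, c = 343 m/s
Formula: f = (c / (2*pi)) * sqrt(S / (V * L))
Compute V * L = 0.0352 * 0.048 = 0.0016896
Compute S / (V * L) = 0.0438 / 0.0016896 = 25.9233
Compute sqrt(25.9233) = 5.091493
Compute c / (2*pi) = 343 / 6.283185 = 54.590148
f = 54.590148 * 5.091493 = 277.95

277.95 Hz


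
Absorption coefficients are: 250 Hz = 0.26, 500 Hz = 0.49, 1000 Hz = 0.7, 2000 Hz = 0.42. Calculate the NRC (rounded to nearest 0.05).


Given values:
  a_250 = 0.26, a_500 = 0.49
  a_1000 = 0.7, a_2000 = 0.42
Formula: NRC = (a250 + a500 + a1000 + a2000) / 4
Sum = 0.26 + 0.49 + 0.7 + 0.42 = 1.87
NRC = 1.87 / 4 = 0.4675
Rounded to nearest 0.05: 0.45

0.45


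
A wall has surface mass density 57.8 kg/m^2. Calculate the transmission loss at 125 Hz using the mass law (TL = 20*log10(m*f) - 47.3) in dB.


Given values:
  m = 57.8 kg/m^2, f = 125 Hz
Formula: TL = 20 * log10(m * f) - 47.3
Compute m * f = 57.8 * 125 = 7225.0
Compute log10(7225.0) = 3.858838
Compute 20 * 3.858838 = 77.1768
TL = 77.1768 - 47.3 = 29.88

29.88 dB


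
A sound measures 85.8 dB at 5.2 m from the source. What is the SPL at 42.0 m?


Given values:
  SPL1 = 85.8 dB, r1 = 5.2 m, r2 = 42.0 m
Formula: SPL2 = SPL1 - 20 * log10(r2 / r1)
Compute ratio: r2 / r1 = 42.0 / 5.2 = 8.0769
Compute log10: log10(8.0769) = 0.907245
Compute drop: 20 * 0.907245 = 18.1449
SPL2 = 85.8 - 18.1449 = 67.66

67.66 dB


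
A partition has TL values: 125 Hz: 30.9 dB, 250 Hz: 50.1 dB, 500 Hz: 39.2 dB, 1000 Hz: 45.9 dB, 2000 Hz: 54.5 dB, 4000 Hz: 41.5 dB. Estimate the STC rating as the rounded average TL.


Given TL values at each frequency:
  125 Hz: 30.9 dB
  250 Hz: 50.1 dB
  500 Hz: 39.2 dB
  1000 Hz: 45.9 dB
  2000 Hz: 54.5 dB
  4000 Hz: 41.5 dB
Formula: STC ~ round(average of TL values)
Sum = 30.9 + 50.1 + 39.2 + 45.9 + 54.5 + 41.5 = 262.1
Average = 262.1 / 6 = 43.68
Rounded: 44

44


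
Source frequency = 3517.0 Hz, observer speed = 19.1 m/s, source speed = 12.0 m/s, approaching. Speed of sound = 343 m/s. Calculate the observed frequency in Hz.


Given values:
  f_s = 3517.0 Hz, v_o = 19.1 m/s, v_s = 12.0 m/s
  Direction: approaching
Formula: f_o = f_s * (c + v_o) / (c - v_s)
Numerator: c + v_o = 343 + 19.1 = 362.1
Denominator: c - v_s = 343 - 12.0 = 331.0
f_o = 3517.0 * 362.1 / 331.0 = 3847.45

3847.45 Hz


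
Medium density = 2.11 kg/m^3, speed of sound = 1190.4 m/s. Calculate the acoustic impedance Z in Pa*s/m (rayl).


Given values:
  rho = 2.11 kg/m^3
  c = 1190.4 m/s
Formula: Z = rho * c
Z = 2.11 * 1190.4
Z = 2511.74

2511.74 rayl


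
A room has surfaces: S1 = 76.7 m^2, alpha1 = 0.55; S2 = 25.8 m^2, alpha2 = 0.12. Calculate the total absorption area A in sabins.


Given surfaces:
  Surface 1: 76.7 * 0.55 = 42.185
  Surface 2: 25.8 * 0.12 = 3.096
Formula: A = sum(Si * alpha_i)
A = 42.185 + 3.096
A = 45.28

45.28 sabins


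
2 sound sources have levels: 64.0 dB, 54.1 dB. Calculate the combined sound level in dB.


Formula: L_total = 10 * log10( sum(10^(Li/10)) )
  Source 1: 10^(64.0/10) = 2511886.4315
  Source 2: 10^(54.1/10) = 257039.5783
Sum of linear values = 2768926.0098
L_total = 10 * log10(2768926.0098) = 64.42

64.42 dB


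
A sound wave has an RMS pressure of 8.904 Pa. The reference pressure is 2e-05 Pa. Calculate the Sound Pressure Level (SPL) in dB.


Given values:
  p = 8.904 Pa
  p_ref = 2e-05 Pa
Formula: SPL = 20 * log10(p / p_ref)
Compute ratio: p / p_ref = 8.904 / 2e-05 = 445200
Compute log10: log10(445200) = 5.648555
Multiply: SPL = 20 * 5.648555 = 112.97

112.97 dB


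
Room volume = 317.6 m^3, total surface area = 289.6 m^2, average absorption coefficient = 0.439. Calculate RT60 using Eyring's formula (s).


Given values:
  V = 317.6 m^3, S = 289.6 m^2, alpha = 0.439
Formula: RT60 = 0.161 * V / (-S * ln(1 - alpha))
Compute ln(1 - 0.439) = ln(0.561) = -0.578034
Denominator: -289.6 * -0.578034 = 167.3986
Numerator: 0.161 * 317.6 = 51.1336
RT60 = 51.1336 / 167.3986 = 0.305

0.305 s


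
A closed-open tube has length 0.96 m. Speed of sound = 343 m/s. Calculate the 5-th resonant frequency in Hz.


Given values:
  Tube type: closed-open, L = 0.96 m, c = 343 m/s, n = 5
Formula: f_n = (2n - 1) * c / (4 * L)
Compute 2n - 1 = 2*5 - 1 = 9
Compute 4 * L = 4 * 0.96 = 3.84
f = 9 * 343 / 3.84
f = 803.91

803.91 Hz


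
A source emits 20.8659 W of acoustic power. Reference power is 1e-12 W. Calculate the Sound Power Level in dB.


Given values:
  W = 20.8659 W
  W_ref = 1e-12 W
Formula: SWL = 10 * log10(W / W_ref)
Compute ratio: W / W_ref = 20865900000000
Compute log10: log10(20865900000000) = 13.319437
Multiply: SWL = 10 * 13.319437 = 133.19

133.19 dB


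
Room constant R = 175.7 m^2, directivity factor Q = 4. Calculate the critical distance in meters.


Given values:
  R = 175.7 m^2, Q = 4
Formula: d_c = 0.141 * sqrt(Q * R)
Compute Q * R = 4 * 175.7 = 702.8
Compute sqrt(702.8) = 26.5104
d_c = 0.141 * 26.5104 = 3.738

3.738 m


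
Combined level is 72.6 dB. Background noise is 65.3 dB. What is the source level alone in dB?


Given values:
  L_total = 72.6 dB, L_bg = 65.3 dB
Formula: L_source = 10 * log10(10^(L_total/10) - 10^(L_bg/10))
Convert to linear:
  10^(72.6/10) = 18197008.5861
  10^(65.3/10) = 3388441.5614
Difference: 18197008.5861 - 3388441.5614 = 14808567.0247
L_source = 10 * log10(14808567.0247) = 71.71

71.71 dB


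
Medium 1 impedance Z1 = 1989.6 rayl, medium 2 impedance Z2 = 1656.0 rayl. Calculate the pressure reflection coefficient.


Given values:
  Z1 = 1989.6 rayl, Z2 = 1656.0 rayl
Formula: R = (Z2 - Z1) / (Z2 + Z1)
Numerator: Z2 - Z1 = 1656.0 - 1989.6 = -333.6
Denominator: Z2 + Z1 = 1656.0 + 1989.6 = 3645.6
R = -333.6 / 3645.6 = -0.0915

-0.0915


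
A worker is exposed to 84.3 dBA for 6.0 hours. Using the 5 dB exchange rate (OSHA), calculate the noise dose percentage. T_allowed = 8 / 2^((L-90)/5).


Given values:
  L = 84.3 dBA, T = 6.0 hours
Formula: T_allowed = 8 / 2^((L - 90) / 5)
Compute exponent: (84.3 - 90) / 5 = -1.14
Compute 2^(-1.14) = 0.45376
T_allowed = 8 / 0.45376 = 17.630465 hours
Dose = (T / T_allowed) * 100
Dose = (6.0 / 17.630465) * 100 = 34.03

34.03 %


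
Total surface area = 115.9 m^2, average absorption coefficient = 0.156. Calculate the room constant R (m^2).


Given values:
  S = 115.9 m^2, alpha = 0.156
Formula: R = S * alpha / (1 - alpha)
Numerator: 115.9 * 0.156 = 18.0804
Denominator: 1 - 0.156 = 0.844
R = 18.0804 / 0.844 = 21.42

21.42 m^2


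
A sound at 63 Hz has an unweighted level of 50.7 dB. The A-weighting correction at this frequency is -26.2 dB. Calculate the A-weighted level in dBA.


Given values:
  SPL = 50.7 dB
  A-weighting at 63 Hz = -26.2 dB
Formula: L_A = SPL + A_weight
L_A = 50.7 + (-26.2)
L_A = 24.5

24.5 dBA


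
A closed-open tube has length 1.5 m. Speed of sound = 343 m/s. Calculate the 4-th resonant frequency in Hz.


Given values:
  Tube type: closed-open, L = 1.5 m, c = 343 m/s, n = 4
Formula: f_n = (2n - 1) * c / (4 * L)
Compute 2n - 1 = 2*4 - 1 = 7
Compute 4 * L = 4 * 1.5 = 6.0
f = 7 * 343 / 6.0
f = 400.17

400.17 Hz
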